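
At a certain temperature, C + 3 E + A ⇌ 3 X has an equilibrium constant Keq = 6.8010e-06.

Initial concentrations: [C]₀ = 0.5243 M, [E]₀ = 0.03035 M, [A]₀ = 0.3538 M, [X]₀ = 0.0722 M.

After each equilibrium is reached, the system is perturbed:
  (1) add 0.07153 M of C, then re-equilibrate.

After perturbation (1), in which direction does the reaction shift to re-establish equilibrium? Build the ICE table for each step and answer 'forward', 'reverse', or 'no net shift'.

Q₀ = 72.58 vs Keq = 6.8010e-06 ⇒ Q>K, reverse
Step 1:
                  C         E         A         X
  init       0.5243   0.03035    0.3538    0.0722
  Δ         0.02369   0.07106   0.02369  -0.07106
  eq          0.548    0.1014    0.3775  0.001136
  solve Keq expr → x = -0.02369; check Q = 6.8010e-06
Then add 0.07153 M of C.
Step 2:
                  C         E         A         X
  init       0.6195    0.1014    0.3775  0.001136
  Δ       -1.5621e-05 -4.6862e-05 -1.5621e-05 4.6862e-05
  eq         0.6195    0.1014    0.3775  0.001183
  solve Keq expr → x = 1.5621e-05; check Q = 6.8010e-06

Direction: forward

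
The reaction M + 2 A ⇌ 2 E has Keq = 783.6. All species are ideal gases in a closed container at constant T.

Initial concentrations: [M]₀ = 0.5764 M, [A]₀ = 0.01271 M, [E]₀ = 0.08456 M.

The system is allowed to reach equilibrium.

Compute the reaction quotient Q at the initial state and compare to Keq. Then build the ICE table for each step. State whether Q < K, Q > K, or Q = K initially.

Q₀ = 76.79 vs Keq = 783.6 ⇒ Q<K, forward
Step 1:
                    M           A           E
  init         0.5764     0.01271     0.08456
  Δ         -0.004162   -0.008324    0.008324
  eq           0.5722    0.004386     0.09288
  solve Keq expr → x = 0.004162; check Q = 783.6

Q₀ = 76.79; Q < K (proceeds forward)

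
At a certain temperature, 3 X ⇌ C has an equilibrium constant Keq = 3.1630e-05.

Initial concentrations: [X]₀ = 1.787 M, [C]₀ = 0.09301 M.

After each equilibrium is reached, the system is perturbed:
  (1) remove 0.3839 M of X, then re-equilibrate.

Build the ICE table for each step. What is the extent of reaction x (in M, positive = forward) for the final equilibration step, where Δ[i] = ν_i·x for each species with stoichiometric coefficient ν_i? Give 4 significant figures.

x = -1.2817e-04 M

Q₀ = 0.0163 vs Keq = 3.1630e-05 ⇒ Q>K, reverse
Step 1:
                  X         C
  I           1.787   0.09301
  C          0.2782  -0.09273
  E           2.065 2.7860e-04
  solve Keq expr → x = -0.09273; check Q = 3.1630e-05
Then remove 0.3839 M of X.
Step 2:
                  X         C
  I           1.681 2.7860e-04
  C       3.8452e-04 -1.2817e-04
  E           1.682 1.5043e-04
  solve Keq expr → x = -1.2817e-04; check Q = 3.1630e-05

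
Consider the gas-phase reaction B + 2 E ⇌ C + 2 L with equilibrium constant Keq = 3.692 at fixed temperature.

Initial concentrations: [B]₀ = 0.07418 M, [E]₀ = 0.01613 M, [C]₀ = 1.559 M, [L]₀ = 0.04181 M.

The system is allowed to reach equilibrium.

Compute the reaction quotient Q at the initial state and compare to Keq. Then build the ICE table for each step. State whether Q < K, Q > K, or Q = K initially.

Q₀ = 141.2 vs Keq = 3.692 ⇒ Q>K, reverse
Step 1:
                   B          E          C          L
  I          0.07418    0.01613      1.559    0.04181
  C          0.01187    0.02374   -0.01187   -0.02374
  E          0.08605    0.03987      1.547    0.01807
  solve Keq expr → x = -0.01187; check Q = 3.692

Q₀ = 141.2; Q > K (proceeds reverse)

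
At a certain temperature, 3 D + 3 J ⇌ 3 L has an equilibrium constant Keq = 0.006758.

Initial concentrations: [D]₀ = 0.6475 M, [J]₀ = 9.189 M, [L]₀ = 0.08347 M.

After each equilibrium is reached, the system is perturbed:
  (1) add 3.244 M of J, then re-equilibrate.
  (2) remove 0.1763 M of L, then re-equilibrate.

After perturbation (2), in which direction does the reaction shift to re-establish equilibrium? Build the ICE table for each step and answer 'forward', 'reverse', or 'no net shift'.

Q₀ = 2.7610e-06 vs Keq = 0.006758 ⇒ Q<K, forward
Step 1:
                   D          J          L
  I           0.6475      9.189    0.08347
  C          -0.3734    -0.3734     0.3734
  E           0.2741      8.816     0.4569
  solve Keq expr → x = 0.1245; check Q = 0.006758
Then add 3.244 M of J.
Step 2:
                   D          J          L
  I           0.2741      12.06     0.4569
  C          -0.0506    -0.0506     0.0506
  E           0.2235      12.01     0.5075
  solve Keq expr → x = 0.01687; check Q = 0.006758
Then remove 0.1763 M of L.
Step 3:
                   D          J          L
  I           0.2235      12.01     0.3312
  C         -0.05338   -0.05338    0.05338
  E           0.1701      11.96     0.3845
  solve Keq expr → x = 0.01779; check Q = 0.006758

Direction: forward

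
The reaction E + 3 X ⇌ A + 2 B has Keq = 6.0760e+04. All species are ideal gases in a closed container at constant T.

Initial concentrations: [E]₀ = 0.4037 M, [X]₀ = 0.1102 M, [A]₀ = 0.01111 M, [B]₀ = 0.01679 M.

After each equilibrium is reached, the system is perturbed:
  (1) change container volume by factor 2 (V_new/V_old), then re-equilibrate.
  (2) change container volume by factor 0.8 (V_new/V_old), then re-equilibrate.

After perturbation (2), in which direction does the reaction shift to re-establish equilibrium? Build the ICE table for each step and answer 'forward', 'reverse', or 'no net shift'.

Direction: forward

Q₀ = 0.005797 vs Keq = 6.0760e+04 ⇒ Q<K, forward
Step 1:
                    E           X           A           B
  Initial      0.4037      0.1102     0.01111     0.01679
  Change     -0.03588     -0.1077     0.03588     0.07177
  Equil        0.3678    0.002545     0.04699     0.08856
  solve Keq expr → x = 0.03588; check Q = 6.0760e+04
Then change container volume by factor 2 (V_new/V_old).
Step 2:
                    E           X           A           B
  Initial      0.1839    0.001273      0.0235     0.04428
  Change   1.0762e-04  3.2285e-04 -1.0762e-04 -2.1523e-04
  Equil         0.184    0.001596     0.02339     0.04406
  solve Keq expr → x = -1.0762e-04; check Q = 6.0760e+04
Then change container volume by factor 0.8 (V_new/V_old).
Step 3:
                    E           X           A           B
  Initial        0.23    0.001994     0.02924     0.05508
  Change  -4.6590e-05 -1.3977e-04  4.6590e-05  9.3180e-05
  Equil          0.23    0.001855     0.02928     0.05517
  solve Keq expr → x = 4.6590e-05; check Q = 6.0760e+04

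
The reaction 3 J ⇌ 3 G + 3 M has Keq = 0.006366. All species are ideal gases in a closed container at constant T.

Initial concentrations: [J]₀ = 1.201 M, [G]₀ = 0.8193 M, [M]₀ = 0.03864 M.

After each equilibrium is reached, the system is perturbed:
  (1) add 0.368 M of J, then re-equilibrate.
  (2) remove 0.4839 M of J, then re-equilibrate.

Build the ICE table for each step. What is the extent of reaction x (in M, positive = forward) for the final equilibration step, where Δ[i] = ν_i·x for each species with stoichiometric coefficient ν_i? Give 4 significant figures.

x = -0.02145 M

Q₀ = 1.8315e-05 vs Keq = 0.006366 ⇒ Q<K, forward
Step 1:
                    J           G           M
  Initial       1.201      0.8193     0.03864
  Change      -0.1588      0.1588      0.1588
  Equil         1.042      0.9781      0.1975
  solve Keq expr → x = 0.05294; check Q = 0.006366
Then add 0.368 M of J.
Step 2:
                    J           G           M
  Initial        1.41      0.9781      0.1975
  Change     -0.04839     0.04839     0.04839
  Equil         1.362       1.027      0.2459
  solve Keq expr → x = 0.01613; check Q = 0.006366
Then remove 0.4839 M of J.
Step 3:
                    J           G           M
  Initial      0.8779       1.027      0.2459
  Change      0.06436    -0.06436    -0.06436
  Equil        0.9422      0.9622      0.1815
  solve Keq expr → x = -0.02145; check Q = 0.006366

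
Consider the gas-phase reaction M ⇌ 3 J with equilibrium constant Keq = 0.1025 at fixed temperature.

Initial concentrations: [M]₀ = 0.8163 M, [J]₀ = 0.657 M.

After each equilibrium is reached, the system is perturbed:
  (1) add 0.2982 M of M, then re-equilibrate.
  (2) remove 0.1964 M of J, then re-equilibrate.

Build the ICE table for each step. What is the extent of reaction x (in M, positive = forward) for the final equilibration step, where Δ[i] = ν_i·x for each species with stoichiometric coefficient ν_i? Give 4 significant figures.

Q₀ = 0.3474 vs Keq = 0.1025 ⇒ Q>K, reverse
Step 1:
                   M          J
  Initial     0.8163      0.657
  Change      0.0692    -0.2076
  Equil       0.8855     0.4494
  solve Keq expr → x = -0.0692; check Q = 0.1025
Then add 0.2982 M of M.
Step 2:
                   M          J
  Initial      1.184     0.4494
  Change    -0.01454    0.04362
  Equil        1.169      0.493
  solve Keq expr → x = 0.01454; check Q = 0.1025
Then remove 0.1964 M of J.
Step 3:
                   M          J
  Initial      1.169     0.2966
  Change    -0.06249     0.1875
  Equil        1.107     0.4841
  solve Keq expr → x = 0.06249; check Q = 0.1025

x = 0.06249 M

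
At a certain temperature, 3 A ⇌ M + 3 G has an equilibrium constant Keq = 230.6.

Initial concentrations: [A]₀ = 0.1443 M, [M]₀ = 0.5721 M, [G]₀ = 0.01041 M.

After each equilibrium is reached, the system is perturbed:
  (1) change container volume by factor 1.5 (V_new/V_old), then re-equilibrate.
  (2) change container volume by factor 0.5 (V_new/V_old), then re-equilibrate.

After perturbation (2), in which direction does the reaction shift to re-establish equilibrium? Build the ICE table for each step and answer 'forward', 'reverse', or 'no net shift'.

Direction: reverse

Q₀ = 2.1480e-04 vs Keq = 230.6 ⇒ Q<K, forward
Step 1:
                    A           M           G
  I            0.1443      0.5721     0.01041
  C           -0.1255     0.04182      0.1255
  E           0.01883      0.6139      0.1359
  solve Keq expr → x = 0.04182; check Q = 230.6
Then change container volume by factor 1.5 (V_new/V_old).
Step 2:
                    A           M           G
  I           0.01255      0.4093     0.09059
  C         -0.001412  4.7065e-04    0.001412
  E           0.01114      0.4098       0.092
  solve Keq expr → x = 4.7065e-04; check Q = 230.6
Then change container volume by factor 0.5 (V_new/V_old).
Step 3:
                    A           M           G
  I           0.02229      0.8195       0.184
  C          0.005009    -0.00167   -0.005009
  E            0.0273      0.8178       0.179
  solve Keq expr → x = -0.00167; check Q = 230.6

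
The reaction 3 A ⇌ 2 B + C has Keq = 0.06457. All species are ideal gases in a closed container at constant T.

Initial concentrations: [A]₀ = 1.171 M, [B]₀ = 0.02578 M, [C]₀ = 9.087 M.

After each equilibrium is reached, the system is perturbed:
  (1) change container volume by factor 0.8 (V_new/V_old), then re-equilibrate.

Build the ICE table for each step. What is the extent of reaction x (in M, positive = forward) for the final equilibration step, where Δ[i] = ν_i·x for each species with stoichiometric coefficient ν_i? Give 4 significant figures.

Q₀ = 0.003761 vs Keq = 0.06457 ⇒ Q<K, forward
Step 1:
                   A          B          C
  I            1.171    0.02578      9.087
  C           -0.101    0.06735    0.03367
  E             1.07    0.09313      9.121
  solve Keq expr → x = 0.03367; check Q = 0.06457
Then change container volume by factor 0.8 (V_new/V_old).
Step 2:
                   A          B          C
  I            1.337     0.1164       11.4
  C                0          0          0
  E            1.337     0.1164       11.4
  solve Keq expr → x = 0; check Q = 0.06457

x = 0 M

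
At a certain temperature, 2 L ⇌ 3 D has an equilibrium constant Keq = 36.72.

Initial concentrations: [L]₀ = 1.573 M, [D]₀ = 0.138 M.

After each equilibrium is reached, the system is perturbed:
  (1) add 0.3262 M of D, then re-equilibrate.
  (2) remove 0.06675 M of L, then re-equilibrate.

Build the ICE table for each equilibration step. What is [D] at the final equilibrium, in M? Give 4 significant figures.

[D]_eq = 2.015 M

Q₀ = 0.001062 vs Keq = 36.72 ⇒ Q<K, forward
Step 1:
                  L         D
  I           1.573     0.138
  C          -1.152     1.728
  E          0.4208     1.866
  solve Keq expr → x = 0.5761; check Q = 36.72
Then add 0.3262 M of D.
Step 2:
                  L         D
  I          0.4208     2.193
  C         0.07454   -0.1118
  E          0.4953     2.081
  solve Keq expr → x = -0.03727; check Q = 36.72
Then remove 0.06675 M of L.
Step 3:
                  L         D
  I          0.4286     2.081
  C         0.04359  -0.06538
  E          0.4721     2.015
  solve Keq expr → x = -0.02179; check Q = 36.72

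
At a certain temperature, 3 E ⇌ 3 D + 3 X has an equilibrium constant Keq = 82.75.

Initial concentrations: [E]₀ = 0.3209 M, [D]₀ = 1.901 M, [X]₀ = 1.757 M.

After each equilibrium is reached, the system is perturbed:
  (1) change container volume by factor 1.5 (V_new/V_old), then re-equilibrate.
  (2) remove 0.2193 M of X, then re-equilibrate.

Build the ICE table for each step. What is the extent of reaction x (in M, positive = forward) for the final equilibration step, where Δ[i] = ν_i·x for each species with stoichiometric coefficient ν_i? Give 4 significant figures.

Q₀ = 1128 vs Keq = 82.75 ⇒ Q>K, reverse
Step 1:
                   E          D          X
  init        0.3209      1.901      1.757
  Δ             0.25      -0.25      -0.25
  eq          0.5709      1.651      1.507
  solve Keq expr → x = -0.08334; check Q = 82.75
Then change container volume by factor 1.5 (V_new/V_old).
Step 2:
                   E          D          X
  init        0.3806      1.101      1.005
  Δ         -0.08444    0.08444    0.08444
  eq          0.2962      1.185      1.089
  solve Keq expr → x = 0.02815; check Q = 82.75
Then remove 0.2193 M of X.
Step 3:
                   E          D          X
  init        0.2962      1.185     0.8698
  Δ         -0.04028    0.04028    0.04028
  eq          0.2559      1.225     0.9101
  solve Keq expr → x = 0.01343; check Q = 82.75

x = 0.01343 M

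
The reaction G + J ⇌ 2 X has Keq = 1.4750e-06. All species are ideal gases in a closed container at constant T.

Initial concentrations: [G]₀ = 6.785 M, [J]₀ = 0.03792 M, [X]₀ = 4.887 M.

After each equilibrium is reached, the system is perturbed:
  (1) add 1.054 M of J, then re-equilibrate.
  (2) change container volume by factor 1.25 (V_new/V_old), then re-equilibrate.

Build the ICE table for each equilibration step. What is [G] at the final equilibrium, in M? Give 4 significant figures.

[G]_eq = 7.38 M

Q₀ = 92.83 vs Keq = 1.4750e-06 ⇒ Q>K, reverse
Step 1:
                   G          J          X
  Initial      6.785    0.03792      4.887
  Change       2.441      2.441     -4.881
  Equil        9.226      2.479   0.005807
  solve Keq expr → x = -2.441; check Q = 1.4750e-06
Then add 1.054 M of J.
Step 2:
                   G          J          X
  Initial      9.226      3.533   0.005807
  Change  -5.6248e-04 -5.6248e-04   0.001125
  Equil        9.225      3.532   0.006932
  solve Keq expr → x = 5.6248e-04; check Q = 1.4750e-06
Then change container volume by factor 1.25 (V_new/V_old).
Step 3:
                   G          J          X
  Initial       7.38      2.826   0.005546
  Change           0          0          0
  Equil         7.38      2.826   0.005546
  solve Keq expr → x = 0; check Q = 1.4750e-06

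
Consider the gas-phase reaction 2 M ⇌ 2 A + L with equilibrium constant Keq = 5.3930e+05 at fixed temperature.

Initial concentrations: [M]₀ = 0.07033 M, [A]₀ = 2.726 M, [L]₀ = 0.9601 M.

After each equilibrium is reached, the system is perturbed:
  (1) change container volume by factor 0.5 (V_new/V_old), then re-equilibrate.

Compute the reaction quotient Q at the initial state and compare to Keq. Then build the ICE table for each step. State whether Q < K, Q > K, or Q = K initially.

Q₀ = 1442 vs Keq = 5.3930e+05 ⇒ Q<K, forward
Step 1:
                   M          A          L
  init       0.07033      2.726     0.9601
  Δ         -0.06654    0.06654    0.03327
  eq         0.00379      2.793     0.9934
  solve Keq expr → x = 0.03327; check Q = 5.3930e+05
Then change container volume by factor 0.5 (V_new/V_old).
Step 2:
                   M          A          L
  init       0.00758      5.585      1.987
  Δ          0.00313   -0.00313  -0.001565
  eq         0.01071      5.582      1.985
  solve Keq expr → x = -0.001565; check Q = 5.3930e+05

Q₀ = 1442; Q < K (proceeds forward)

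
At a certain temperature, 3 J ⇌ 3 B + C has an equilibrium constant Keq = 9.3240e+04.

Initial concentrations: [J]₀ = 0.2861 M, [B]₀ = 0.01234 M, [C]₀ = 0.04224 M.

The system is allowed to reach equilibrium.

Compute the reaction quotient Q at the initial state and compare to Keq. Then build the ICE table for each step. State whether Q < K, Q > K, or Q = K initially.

Q₀ = 3.3893e-06 vs Keq = 9.3240e+04 ⇒ Q<K, forward
Step 1:
                    J           B           C
  Initial      0.2861     0.01234     0.04224
  Change      -0.2827      0.2827     0.09425
  Equil      0.003351      0.2951      0.1365
  solve Keq expr → x = 0.09425; check Q = 9.3240e+04

Q₀ = 3.3893e-06; Q < K (proceeds forward)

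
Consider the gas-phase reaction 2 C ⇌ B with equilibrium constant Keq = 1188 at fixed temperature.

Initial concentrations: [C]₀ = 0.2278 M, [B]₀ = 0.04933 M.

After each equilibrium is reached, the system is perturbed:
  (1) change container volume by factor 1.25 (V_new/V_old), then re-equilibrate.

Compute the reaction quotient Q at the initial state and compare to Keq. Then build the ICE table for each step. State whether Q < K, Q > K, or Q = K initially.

Q₀ = 0.9506; Q < K (proceeds forward)

Q₀ = 0.9506 vs Keq = 1188 ⇒ Q<K, forward
Step 1:
                  C         B
  I          0.2278   0.04933
  C         -0.2163    0.1081
  E         0.01151    0.1575
  solve Keq expr → x = 0.1081; check Q = 1188
Then change container volume by factor 1.25 (V_new/V_old).
Step 2:
                  C         B
  I        0.009211     0.126
  C        0.001065 -5.3268e-04
  E         0.01028    0.1254
  solve Keq expr → x = -5.3268e-04; check Q = 1188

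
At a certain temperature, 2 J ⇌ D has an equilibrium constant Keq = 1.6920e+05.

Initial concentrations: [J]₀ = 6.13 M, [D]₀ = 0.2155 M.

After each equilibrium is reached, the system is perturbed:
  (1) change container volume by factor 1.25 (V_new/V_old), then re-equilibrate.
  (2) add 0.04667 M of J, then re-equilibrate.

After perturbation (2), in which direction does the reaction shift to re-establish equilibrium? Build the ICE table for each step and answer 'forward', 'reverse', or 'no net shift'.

Direction: forward

Q₀ = 0.005735 vs Keq = 1.6920e+05 ⇒ Q<K, forward
Step 1:
                   J          D
  I             6.13     0.2155
  C           -6.126      3.063
  E         0.004402      3.278
  solve Keq expr → x = 3.063; check Q = 1.6920e+05
Then change container volume by factor 1.25 (V_new/V_old).
Step 2:
                   J          D
  I         0.003521      2.623
  C       4.1549e-04 -2.0774e-04
  E         0.003937      2.622
  solve Keq expr → x = -2.0774e-04; check Q = 1.6920e+05
Then add 0.04667 M of J.
Step 3:
                   J          D
  I          0.05061      2.622
  C         -0.04665    0.02333
  E         0.003954      2.646
  solve Keq expr → x = 0.02333; check Q = 1.6920e+05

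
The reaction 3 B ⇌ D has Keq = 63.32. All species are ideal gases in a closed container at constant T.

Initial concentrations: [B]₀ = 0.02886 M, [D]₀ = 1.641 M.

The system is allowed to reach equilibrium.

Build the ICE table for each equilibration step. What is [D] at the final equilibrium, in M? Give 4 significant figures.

Q₀ = 6.8268e+04 vs Keq = 63.32 ⇒ Q>K, reverse
Step 1:
                    B           D
  Initial     0.02886       1.641
  Change       0.2617    -0.08724
  Equil        0.2906       1.554
  solve Keq expr → x = -0.08724; check Q = 63.32

[D]_eq = 1.554 M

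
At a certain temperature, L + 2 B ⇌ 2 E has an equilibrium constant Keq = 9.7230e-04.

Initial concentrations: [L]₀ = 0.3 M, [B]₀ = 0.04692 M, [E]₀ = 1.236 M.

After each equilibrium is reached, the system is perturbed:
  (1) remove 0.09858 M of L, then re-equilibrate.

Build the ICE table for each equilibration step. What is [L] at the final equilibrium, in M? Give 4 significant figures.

[L]_eq = 0.802 M

Q₀ = 2313 vs Keq = 9.7230e-04 ⇒ Q>K, reverse
Step 1:
                    L           B           E
  Initial         0.3     0.04692       1.236
  Change       0.5996       1.199      -1.199
  Equil        0.8996       1.246     0.03685
  solve Keq expr → x = -0.5996; check Q = 9.7230e-04
Then remove 0.09858 M of L.
Step 2:
                    L           B           E
  Initial       0.801       1.246     0.03685
  Change        0.001       0.002      -0.002
  Equil         0.802       1.248     0.03485
  solve Keq expr → x = -0.001; check Q = 9.7230e-04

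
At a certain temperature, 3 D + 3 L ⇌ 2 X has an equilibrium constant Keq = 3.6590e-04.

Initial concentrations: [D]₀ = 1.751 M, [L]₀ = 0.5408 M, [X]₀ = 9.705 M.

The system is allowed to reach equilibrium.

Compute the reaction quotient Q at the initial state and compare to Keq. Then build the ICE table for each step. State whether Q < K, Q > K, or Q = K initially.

Q₀ = 110.9 vs Keq = 3.6590e-04 ⇒ Q>K, reverse
Step 1:
                    D           L           X
  I             1.751      0.5408       9.705
  C             5.652       5.652      -3.768
  E             7.403       6.193       5.937
  solve Keq expr → x = -1.884; check Q = 3.6590e-04

Q₀ = 110.9; Q > K (proceeds reverse)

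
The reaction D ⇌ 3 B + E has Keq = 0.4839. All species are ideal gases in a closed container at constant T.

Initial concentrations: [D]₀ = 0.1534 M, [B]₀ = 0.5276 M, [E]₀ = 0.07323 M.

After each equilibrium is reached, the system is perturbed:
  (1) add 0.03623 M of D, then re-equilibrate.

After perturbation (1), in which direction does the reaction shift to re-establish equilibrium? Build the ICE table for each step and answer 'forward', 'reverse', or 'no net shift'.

Direction: forward

Q₀ = 0.07011 vs Keq = 0.4839 ⇒ Q<K, forward
Step 1:
                   D          B          E
  init        0.1534     0.5276    0.07323
  Δ          -0.0586     0.1758     0.0586
  eq          0.0948     0.7034     0.1318
  solve Keq expr → x = 0.0586; check Q = 0.4839
Then add 0.03623 M of D.
Step 2:
                   D          B          E
  init         0.131     0.7034     0.1318
  Δ         -0.01166    0.03499    0.01166
  eq          0.1194     0.7384     0.1435
  solve Keq expr → x = 0.01166; check Q = 0.4839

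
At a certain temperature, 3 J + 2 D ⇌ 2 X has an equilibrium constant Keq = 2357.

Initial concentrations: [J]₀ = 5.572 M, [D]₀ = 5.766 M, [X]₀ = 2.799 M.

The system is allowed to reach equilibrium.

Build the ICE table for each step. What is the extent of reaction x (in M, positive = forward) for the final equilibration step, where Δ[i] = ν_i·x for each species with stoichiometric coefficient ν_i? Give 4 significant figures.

Q₀ = 0.001362 vs Keq = 2357 ⇒ Q<K, forward
Step 1:
                   J          D          X
  Initial      5.572      5.766      2.799
  Change      -5.417     -3.611      3.611
  Equil       0.1554      2.155       6.41
  solve Keq expr → x = 1.806; check Q = 2357

x = 1.806 M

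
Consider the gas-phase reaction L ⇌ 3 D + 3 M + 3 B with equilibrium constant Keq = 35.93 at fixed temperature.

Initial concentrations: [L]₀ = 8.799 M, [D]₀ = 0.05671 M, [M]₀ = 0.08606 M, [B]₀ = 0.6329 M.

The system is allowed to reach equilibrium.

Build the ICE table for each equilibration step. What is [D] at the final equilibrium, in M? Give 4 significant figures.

Q₀ = 3.3493e-09 vs Keq = 35.93 ⇒ Q<K, forward
Step 1:
                    L           D           M           B
  Initial       8.799     0.05671     0.08606      0.6329
  Change       -0.547       1.641       1.641       1.641
  Equil         8.252       1.698       1.727       2.274
  solve Keq expr → x = 0.547; check Q = 35.93

[D]_eq = 1.698 M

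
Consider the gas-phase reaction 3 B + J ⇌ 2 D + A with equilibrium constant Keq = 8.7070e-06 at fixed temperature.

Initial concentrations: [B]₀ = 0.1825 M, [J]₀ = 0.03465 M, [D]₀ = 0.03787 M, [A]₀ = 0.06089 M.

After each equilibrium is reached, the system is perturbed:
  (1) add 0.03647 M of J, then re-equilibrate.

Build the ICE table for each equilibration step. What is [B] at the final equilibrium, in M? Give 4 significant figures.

[B]_eq = 0.2386 M

Q₀ = 0.4146 vs Keq = 8.7070e-06 ⇒ Q>K, reverse
Step 1:
                  B         J         D         A
  init       0.1825   0.03465   0.03787   0.06089
  Δ         0.05622   0.01874  -0.03748  -0.01874
  eq         0.2387   0.05339 3.8737e-04   0.04215
  solve Keq expr → x = -0.01874; check Q = 8.7070e-06
Then add 0.03647 M of J.
Step 2:
                  B         J         D         A
  init       0.2387   0.08986 3.8737e-04   0.04215
  Δ       -1.7121e-04 -5.7068e-05 1.1414e-04 5.7068e-05
  eq         0.2386    0.0898 5.0150e-04   0.04221
  solve Keq expr → x = 5.7068e-05; check Q = 8.7070e-06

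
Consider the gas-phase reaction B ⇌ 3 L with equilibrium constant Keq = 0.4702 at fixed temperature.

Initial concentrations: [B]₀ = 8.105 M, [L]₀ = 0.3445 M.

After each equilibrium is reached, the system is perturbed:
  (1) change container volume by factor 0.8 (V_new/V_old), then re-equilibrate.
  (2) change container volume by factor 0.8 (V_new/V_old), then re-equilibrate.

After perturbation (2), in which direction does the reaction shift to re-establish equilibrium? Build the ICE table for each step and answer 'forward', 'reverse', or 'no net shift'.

Q₀ = 0.005044 vs Keq = 0.4702 ⇒ Q<K, forward
Step 1:
                   B          L
  Initial      8.105     0.3445
  Change     -0.3972      1.192
  Equil        7.708      1.536
  solve Keq expr → x = 0.3972; check Q = 0.4702
Then change container volume by factor 0.8 (V_new/V_old).
Step 2:
                   B          L
  Initial      9.635       1.92
  Change     0.08682    -0.2604
  Equil        9.722       1.66
  solve Keq expr → x = -0.08682; check Q = 0.4702
Then change container volume by factor 0.8 (V_new/V_old).
Step 3:
                   B          L
  Initial      12.15      2.075
  Change     0.09405    -0.2822
  Equil        12.25      1.792
  solve Keq expr → x = -0.09405; check Q = 0.4702

Direction: reverse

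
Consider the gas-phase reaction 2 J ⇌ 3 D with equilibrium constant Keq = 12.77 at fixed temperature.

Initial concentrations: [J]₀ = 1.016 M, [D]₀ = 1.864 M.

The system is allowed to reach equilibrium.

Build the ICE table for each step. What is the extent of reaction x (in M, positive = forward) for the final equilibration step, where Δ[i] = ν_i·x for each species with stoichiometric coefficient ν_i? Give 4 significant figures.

Q₀ = 6.274 vs Keq = 12.77 ⇒ Q<K, forward
Step 1:
                   J          D
  Initial      1.016      1.864
  Change      -0.161     0.2415
  Equil        0.855      2.106
  solve Keq expr → x = 0.08051; check Q = 12.77

x = 0.08051 M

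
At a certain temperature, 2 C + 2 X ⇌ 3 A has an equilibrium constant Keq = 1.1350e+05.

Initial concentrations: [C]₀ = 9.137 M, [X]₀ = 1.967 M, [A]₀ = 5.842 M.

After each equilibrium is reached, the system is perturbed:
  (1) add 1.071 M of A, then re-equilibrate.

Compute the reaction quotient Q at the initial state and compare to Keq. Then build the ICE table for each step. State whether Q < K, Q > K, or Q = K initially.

Q₀ = 0.6173 vs Keq = 1.1350e+05 ⇒ Q<K, forward
Step 1:
                   C          X          A
  Initial      9.137      1.967      5.842
  Change      -1.956     -1.956      2.934
  Equil        7.181    0.01075      8.776
  solve Keq expr → x = 0.9781; check Q = 1.1350e+05
Then add 1.071 M of A.
Step 2:
                   C          X          A
  Initial      7.181    0.01075      9.847
  Change    0.002017   0.002017  -0.003025
  Equil        7.183    0.01276      9.844
  solve Keq expr → x = -0.001008; check Q = 1.1350e+05

Q₀ = 0.6173; Q < K (proceeds forward)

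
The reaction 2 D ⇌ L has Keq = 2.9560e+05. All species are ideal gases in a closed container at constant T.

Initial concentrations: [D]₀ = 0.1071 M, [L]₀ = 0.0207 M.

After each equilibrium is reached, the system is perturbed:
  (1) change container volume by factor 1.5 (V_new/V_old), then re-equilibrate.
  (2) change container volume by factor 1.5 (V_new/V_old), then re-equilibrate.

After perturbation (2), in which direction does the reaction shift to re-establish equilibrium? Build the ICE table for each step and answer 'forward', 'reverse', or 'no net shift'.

Direction: reverse

Q₀ = 1.805 vs Keq = 2.9560e+05 ⇒ Q<K, forward
Step 1:
                   D          L
  I           0.1071     0.0207
  C          -0.1066     0.0533
  E       5.0034e-04      0.074
  solve Keq expr → x = 0.0533; check Q = 2.9560e+05
Then change container volume by factor 1.5 (V_new/V_old).
Step 2:
                   D          L
  I       3.3356e-04    0.04933
  C       7.4811e-05 -3.7405e-05
  E       4.0837e-04     0.0493
  solve Keq expr → x = -3.7405e-05; check Q = 2.9560e+05
Then change container volume by factor 1.5 (V_new/V_old).
Step 3:
                   D          L
  I       2.7225e-04    0.03286
  C       6.1031e-05 -3.0516e-05
  E       3.3328e-04    0.03283
  solve Keq expr → x = -3.0516e-05; check Q = 2.9560e+05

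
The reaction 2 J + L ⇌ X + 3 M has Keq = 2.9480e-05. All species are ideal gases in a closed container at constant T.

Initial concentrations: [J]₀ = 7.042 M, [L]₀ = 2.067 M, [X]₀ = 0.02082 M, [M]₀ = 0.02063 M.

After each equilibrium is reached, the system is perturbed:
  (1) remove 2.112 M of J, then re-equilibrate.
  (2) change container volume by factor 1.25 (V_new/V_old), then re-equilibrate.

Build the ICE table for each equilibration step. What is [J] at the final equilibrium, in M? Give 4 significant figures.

Q₀ = 1.7834e-09 vs Keq = 2.9480e-05 ⇒ Q<K, forward
Step 1:
                  J         L         X         M
  Initial     7.042     2.067   0.02082   0.02063
  Change    -0.1804  -0.09021   0.09021    0.2706
  Equil       6.862     1.977     0.111    0.2913
  solve Keq expr → x = 0.09021; check Q = 2.9480e-05
Then remove 2.112 M of J.
Step 2:
                  J         L         X         M
  Initial      4.75     1.977     0.111    0.2913
  Change    0.03275   0.01638  -0.01638  -0.04913
  Equil       4.782     1.993   0.09466    0.2421
  solve Keq expr → x = -0.01638; check Q = 2.9480e-05
Then change container volume by factor 1.25 (V_new/V_old).
Step 3:
                  J         L         X         M
  Initial     3.826     1.595   0.07573    0.1937
  Change  -0.007472 -0.003736  0.003736   0.01121
  Equil       3.818     1.591   0.07946    0.2049
  solve Keq expr → x = 0.003736; check Q = 2.9480e-05

[J]_eq = 3.818 M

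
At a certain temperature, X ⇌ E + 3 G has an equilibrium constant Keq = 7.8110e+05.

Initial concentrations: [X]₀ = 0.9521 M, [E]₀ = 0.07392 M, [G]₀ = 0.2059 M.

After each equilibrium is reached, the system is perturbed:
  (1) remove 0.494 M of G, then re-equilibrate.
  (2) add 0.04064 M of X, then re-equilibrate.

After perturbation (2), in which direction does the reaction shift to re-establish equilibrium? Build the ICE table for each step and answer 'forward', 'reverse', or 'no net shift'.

Q₀ = 6.7772e-04 vs Keq = 7.8110e+05 ⇒ Q<K, forward
Step 1:
                   X          E          G
  Initial     0.9521    0.07392     0.2059
  Change     -0.9521     0.9521      2.856
  Equil   3.7713e-05      1.026      3.062
  solve Keq expr → x = 0.9521; check Q = 7.8110e+05
Then remove 0.494 M of G.
Step 2:
                   X          E          G
  Initial 3.7713e-05      1.026      2.568
  Change  -1.5464e-05 1.5464e-05 4.6393e-05
  Equil   2.2248e-05      1.026      2.568
  solve Keq expr → x = 1.5464e-05; check Q = 7.8110e+05
Then add 0.04064 M of X.
Step 3:
                   X          E          G
  Initial    0.04066      1.026      2.568
  Change    -0.04064    0.04064     0.1219
  Equil   2.6582e-05      1.067       2.69
  solve Keq expr → x = 0.04064; check Q = 7.8110e+05

Direction: forward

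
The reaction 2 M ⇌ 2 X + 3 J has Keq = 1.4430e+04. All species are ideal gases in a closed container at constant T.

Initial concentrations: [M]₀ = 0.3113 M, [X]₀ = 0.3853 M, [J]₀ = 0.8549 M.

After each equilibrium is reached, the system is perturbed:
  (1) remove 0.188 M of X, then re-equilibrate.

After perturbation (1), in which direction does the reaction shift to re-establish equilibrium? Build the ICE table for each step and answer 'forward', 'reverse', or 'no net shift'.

Direction: forward

Q₀ = 0.9572 vs Keq = 1.4430e+04 ⇒ Q<K, forward
Step 1:
                   M          X          J
  init        0.3113     0.3853     0.8549
  Δ          -0.3027     0.3027     0.4541
  eq        0.008578      0.688      1.309
  solve Keq expr → x = 0.1514; check Q = 1.4430e+04
Then remove 0.188 M of X.
Step 2:
                   M          X          J
  init      0.008578        0.5      1.309
  Δ        -0.002291   0.002291   0.003436
  eq        0.006287     0.5023      1.312
  solve Keq expr → x = 0.001145; check Q = 1.4430e+04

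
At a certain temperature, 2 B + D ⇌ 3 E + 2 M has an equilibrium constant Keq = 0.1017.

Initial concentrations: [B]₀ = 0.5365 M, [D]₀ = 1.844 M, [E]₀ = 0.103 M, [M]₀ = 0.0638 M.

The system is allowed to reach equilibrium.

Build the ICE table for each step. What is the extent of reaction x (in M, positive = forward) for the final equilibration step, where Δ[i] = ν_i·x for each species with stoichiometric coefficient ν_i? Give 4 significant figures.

Q₀ = 8.3802e-06 vs Keq = 0.1017 ⇒ Q<K, forward
Step 1:
                   B          D          E          M
  Initial     0.5365      1.844      0.103     0.0638
  Change     -0.2626    -0.1313     0.3939     0.2626
  Equil       0.2739      1.713     0.4969     0.3264
  solve Keq expr → x = 0.1313; check Q = 0.1017

x = 0.1313 M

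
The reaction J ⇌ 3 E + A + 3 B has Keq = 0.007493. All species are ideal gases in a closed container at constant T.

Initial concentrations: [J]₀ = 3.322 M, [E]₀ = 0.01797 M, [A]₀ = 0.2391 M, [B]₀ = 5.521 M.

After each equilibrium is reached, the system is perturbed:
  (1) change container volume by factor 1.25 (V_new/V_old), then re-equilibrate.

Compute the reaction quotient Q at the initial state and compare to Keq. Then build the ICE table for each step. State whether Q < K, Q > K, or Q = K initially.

Q₀ = 7.0287e-05 vs Keq = 0.007493 ⇒ Q<K, forward
Step 1:
                   J          E          A          B
  init         3.322    0.01797     0.2391      5.521
  Δ         -0.02124    0.06373    0.02124    0.06373
  eq           3.301     0.0817     0.2603      5.585
  solve Keq expr → x = 0.02124; check Q = 0.007493
Then change container volume by factor 1.25 (V_new/V_old).
Step 2:
                   J          E          A          B
  init         2.641    0.06536     0.2083      4.468
  Δ         -0.01136    0.03407    0.01136    0.03407
  eq           2.629    0.09943     0.2196      4.502
  solve Keq expr → x = 0.01136; check Q = 0.007493

Q₀ = 7.0287e-05; Q < K (proceeds forward)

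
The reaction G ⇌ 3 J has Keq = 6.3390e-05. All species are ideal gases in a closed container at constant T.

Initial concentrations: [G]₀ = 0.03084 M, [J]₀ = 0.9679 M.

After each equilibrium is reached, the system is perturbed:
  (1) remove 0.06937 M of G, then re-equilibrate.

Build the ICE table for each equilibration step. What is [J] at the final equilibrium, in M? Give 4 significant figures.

[J]_eq = 0.02594 M

Q₀ = 29.4 vs Keq = 6.3390e-05 ⇒ Q>K, reverse
Step 1:
                    G           J
  init        0.03084      0.9679
  Δ            0.3133       -0.94
  eq           0.3442     0.02794
  solve Keq expr → x = -0.3133; check Q = 6.3390e-05
Then remove 0.06937 M of G.
Step 2:
                    G           J
  init         0.2748     0.02794
  Δ        6.6631e-04   -0.001999
  eq           0.2755     0.02594
  solve Keq expr → x = -6.6631e-04; check Q = 6.3390e-05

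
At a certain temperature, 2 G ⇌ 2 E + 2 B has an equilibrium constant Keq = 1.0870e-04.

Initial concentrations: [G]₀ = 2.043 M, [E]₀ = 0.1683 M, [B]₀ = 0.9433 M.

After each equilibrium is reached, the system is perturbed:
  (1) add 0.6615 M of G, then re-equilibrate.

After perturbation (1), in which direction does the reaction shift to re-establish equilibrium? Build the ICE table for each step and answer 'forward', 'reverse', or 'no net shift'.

Direction: forward

Q₀ = 0.006039 vs Keq = 1.0870e-04 ⇒ Q>K, reverse
Step 1:
                  G         E         B
  init        2.043    0.1683    0.9433
  Δ            0.14     -0.14     -0.14
  eq          2.183   0.02833    0.8033
  solve Keq expr → x = -0.06998; check Q = 1.0870e-04
Then add 0.6615 M of G.
Step 2:
                  G         E         B
  init        2.844   0.02833    0.8033
  Δ       -0.008112  0.008112  0.008112
  eq          2.836   0.03644    0.8114
  solve Keq expr → x = 0.004056; check Q = 1.0870e-04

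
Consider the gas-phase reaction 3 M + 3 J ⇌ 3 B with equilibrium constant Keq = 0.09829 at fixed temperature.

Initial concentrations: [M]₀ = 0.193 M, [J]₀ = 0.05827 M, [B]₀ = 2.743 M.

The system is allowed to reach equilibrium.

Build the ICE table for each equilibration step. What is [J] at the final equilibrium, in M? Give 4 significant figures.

Q₀ = 1.4510e+07 vs Keq = 0.09829 ⇒ Q>K, reverse
Step 1:
                    M           J           B
  I             0.193     0.05827       2.743
  C              1.51        1.51       -1.51
  E             1.703       1.568       1.233
  solve Keq expr → x = -0.5034; check Q = 0.09829

[J]_eq = 1.568 M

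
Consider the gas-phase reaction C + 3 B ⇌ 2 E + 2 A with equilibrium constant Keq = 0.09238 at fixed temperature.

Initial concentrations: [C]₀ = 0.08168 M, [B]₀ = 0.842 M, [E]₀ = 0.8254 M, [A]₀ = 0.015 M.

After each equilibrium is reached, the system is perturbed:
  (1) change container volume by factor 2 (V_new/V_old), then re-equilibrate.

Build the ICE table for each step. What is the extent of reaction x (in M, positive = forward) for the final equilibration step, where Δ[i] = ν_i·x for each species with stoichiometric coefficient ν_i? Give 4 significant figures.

Q₀ = 0.003144 vs Keq = 0.09238 ⇒ Q<K, forward
Step 1:
                    C           B           E           A
  I           0.08168       0.842      0.8254       0.015
  C          -0.02179    -0.06537     0.04358     0.04358
  E           0.05989      0.7766       0.869     0.05858
  solve Keq expr → x = 0.02179; check Q = 0.09238
Then change container volume by factor 2 (V_new/V_old).
Step 2:
                    C           B           E           A
  I           0.02994      0.3883      0.4345     0.02929
  C                 0           0           0           0
  E           0.02994      0.3883      0.4345     0.02929
  solve Keq expr → x = 0; check Q = 0.09238

x = 0 M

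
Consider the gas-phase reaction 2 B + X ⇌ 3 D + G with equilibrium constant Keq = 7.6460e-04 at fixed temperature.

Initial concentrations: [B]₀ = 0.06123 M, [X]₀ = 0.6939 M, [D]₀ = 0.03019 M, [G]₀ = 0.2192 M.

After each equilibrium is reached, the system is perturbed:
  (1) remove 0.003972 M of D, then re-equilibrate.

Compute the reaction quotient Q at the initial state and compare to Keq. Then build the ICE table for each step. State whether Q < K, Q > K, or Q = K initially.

Q₀ = 0.002318 vs Keq = 7.6460e-04 ⇒ Q>K, reverse
Step 1:
                  B         X         D         G
  init      0.06123    0.6939   0.03019    0.2192
  Δ        0.005344  0.002672 -0.008017 -0.002672
  eq        0.06657    0.6966   0.02217    0.2165
  solve Keq expr → x = -0.002672; check Q = 7.6460e-04
Then remove 0.003972 M of D.
Step 2:
                  B         X         D         G
  init      0.06657    0.6966    0.0182    0.2165
  Δ       -0.002276 -0.001138  0.003414  0.001138
  eq         0.0643    0.6954   0.02162    0.2177
  solve Keq expr → x = 0.001138; check Q = 7.6460e-04

Q₀ = 0.002318; Q > K (proceeds reverse)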